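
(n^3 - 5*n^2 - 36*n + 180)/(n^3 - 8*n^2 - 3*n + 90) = (n + 6)/(n + 3)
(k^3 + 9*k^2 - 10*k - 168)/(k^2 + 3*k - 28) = k + 6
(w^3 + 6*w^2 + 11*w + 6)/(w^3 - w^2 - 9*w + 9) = (w^2 + 3*w + 2)/(w^2 - 4*w + 3)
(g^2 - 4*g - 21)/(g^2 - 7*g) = (g + 3)/g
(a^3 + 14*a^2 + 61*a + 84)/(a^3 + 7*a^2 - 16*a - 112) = (a + 3)/(a - 4)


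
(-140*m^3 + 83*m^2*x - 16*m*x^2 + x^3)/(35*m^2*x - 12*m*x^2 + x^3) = (-4*m + x)/x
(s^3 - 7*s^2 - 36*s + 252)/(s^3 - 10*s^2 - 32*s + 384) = (s^2 - 13*s + 42)/(s^2 - 16*s + 64)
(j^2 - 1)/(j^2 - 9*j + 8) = (j + 1)/(j - 8)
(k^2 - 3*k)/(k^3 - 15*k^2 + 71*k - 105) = k/(k^2 - 12*k + 35)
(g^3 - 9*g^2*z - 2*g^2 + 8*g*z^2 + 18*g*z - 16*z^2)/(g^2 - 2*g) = g - 9*z + 8*z^2/g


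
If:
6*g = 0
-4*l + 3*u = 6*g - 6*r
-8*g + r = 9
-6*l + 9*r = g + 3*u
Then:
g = 0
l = 27/2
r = 9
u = 0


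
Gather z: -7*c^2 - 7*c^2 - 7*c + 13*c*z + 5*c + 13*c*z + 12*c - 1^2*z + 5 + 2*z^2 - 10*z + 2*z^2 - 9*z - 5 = -14*c^2 + 10*c + 4*z^2 + z*(26*c - 20)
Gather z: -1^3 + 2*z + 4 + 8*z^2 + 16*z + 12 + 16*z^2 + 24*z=24*z^2 + 42*z + 15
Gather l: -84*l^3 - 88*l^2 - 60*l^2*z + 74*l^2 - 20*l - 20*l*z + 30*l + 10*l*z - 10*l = -84*l^3 + l^2*(-60*z - 14) - 10*l*z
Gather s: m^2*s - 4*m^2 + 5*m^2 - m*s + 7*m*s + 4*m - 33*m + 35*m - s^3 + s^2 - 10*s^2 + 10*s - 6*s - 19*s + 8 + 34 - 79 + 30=m^2 + 6*m - s^3 - 9*s^2 + s*(m^2 + 6*m - 15) - 7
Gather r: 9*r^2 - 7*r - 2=9*r^2 - 7*r - 2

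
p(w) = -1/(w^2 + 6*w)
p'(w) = -(-2*w - 6)/(w^2 + 6*w)^2 = 2*(w + 3)/(w^2*(w + 6)^2)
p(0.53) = -0.29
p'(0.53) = 0.59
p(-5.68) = 0.55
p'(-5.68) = -1.62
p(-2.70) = 0.11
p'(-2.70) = 0.01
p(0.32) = -0.49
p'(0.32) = 1.62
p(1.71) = -0.08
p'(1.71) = 0.05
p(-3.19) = 0.11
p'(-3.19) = -0.00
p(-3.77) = 0.12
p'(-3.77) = -0.02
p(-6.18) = -0.90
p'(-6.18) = -5.14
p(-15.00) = -0.00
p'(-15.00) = 0.00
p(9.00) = -0.00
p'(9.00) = 0.00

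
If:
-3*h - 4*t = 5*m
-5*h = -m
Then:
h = -t/7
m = -5*t/7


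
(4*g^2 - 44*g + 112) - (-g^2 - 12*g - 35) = 5*g^2 - 32*g + 147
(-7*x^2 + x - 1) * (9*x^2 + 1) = -63*x^4 + 9*x^3 - 16*x^2 + x - 1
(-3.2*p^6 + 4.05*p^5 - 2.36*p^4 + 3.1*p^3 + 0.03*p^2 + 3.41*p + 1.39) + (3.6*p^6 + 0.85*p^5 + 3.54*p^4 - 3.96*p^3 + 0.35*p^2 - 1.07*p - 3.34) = 0.4*p^6 + 4.9*p^5 + 1.18*p^4 - 0.86*p^3 + 0.38*p^2 + 2.34*p - 1.95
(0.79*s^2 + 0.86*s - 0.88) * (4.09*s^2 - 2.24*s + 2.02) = 3.2311*s^4 + 1.7478*s^3 - 3.9298*s^2 + 3.7084*s - 1.7776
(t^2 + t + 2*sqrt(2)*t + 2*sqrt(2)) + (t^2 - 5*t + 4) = 2*t^2 - 4*t + 2*sqrt(2)*t + 2*sqrt(2) + 4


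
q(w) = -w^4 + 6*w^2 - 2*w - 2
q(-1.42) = 8.87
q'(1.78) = -3.20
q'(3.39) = -117.15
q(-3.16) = -35.48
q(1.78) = 3.41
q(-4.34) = -235.09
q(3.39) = -71.90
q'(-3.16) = 86.30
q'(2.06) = -12.25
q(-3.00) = -23.00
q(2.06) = 1.33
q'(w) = -4*w^3 + 12*w - 2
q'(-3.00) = 70.00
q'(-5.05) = 452.55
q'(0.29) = 1.38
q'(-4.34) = 272.91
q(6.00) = -1094.00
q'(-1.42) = -7.59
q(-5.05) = -489.26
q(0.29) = -2.08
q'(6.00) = -794.00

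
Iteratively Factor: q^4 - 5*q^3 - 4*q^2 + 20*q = (q + 2)*(q^3 - 7*q^2 + 10*q) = q*(q + 2)*(q^2 - 7*q + 10) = q*(q - 5)*(q + 2)*(q - 2)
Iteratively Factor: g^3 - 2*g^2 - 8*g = (g)*(g^2 - 2*g - 8) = g*(g + 2)*(g - 4)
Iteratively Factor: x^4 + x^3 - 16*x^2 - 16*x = (x + 4)*(x^3 - 3*x^2 - 4*x) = (x - 4)*(x + 4)*(x^2 + x) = (x - 4)*(x + 1)*(x + 4)*(x)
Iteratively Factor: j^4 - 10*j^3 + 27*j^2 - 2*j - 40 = (j - 5)*(j^3 - 5*j^2 + 2*j + 8) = (j - 5)*(j + 1)*(j^2 - 6*j + 8) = (j - 5)*(j - 2)*(j + 1)*(j - 4)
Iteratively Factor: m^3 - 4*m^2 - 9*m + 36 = (m - 3)*(m^2 - m - 12) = (m - 4)*(m - 3)*(m + 3)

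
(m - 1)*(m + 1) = m^2 - 1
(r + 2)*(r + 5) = r^2 + 7*r + 10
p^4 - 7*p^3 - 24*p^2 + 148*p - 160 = (p - 8)*(p - 2)^2*(p + 5)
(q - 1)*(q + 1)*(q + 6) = q^3 + 6*q^2 - q - 6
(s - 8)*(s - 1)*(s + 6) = s^3 - 3*s^2 - 46*s + 48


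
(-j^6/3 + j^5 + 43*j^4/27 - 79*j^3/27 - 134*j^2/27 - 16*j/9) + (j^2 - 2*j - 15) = -j^6/3 + j^5 + 43*j^4/27 - 79*j^3/27 - 107*j^2/27 - 34*j/9 - 15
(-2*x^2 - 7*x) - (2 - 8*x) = -2*x^2 + x - 2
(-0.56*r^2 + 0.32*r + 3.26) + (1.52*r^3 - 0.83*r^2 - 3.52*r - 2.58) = 1.52*r^3 - 1.39*r^2 - 3.2*r + 0.68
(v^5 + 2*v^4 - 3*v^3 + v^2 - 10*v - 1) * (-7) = -7*v^5 - 14*v^4 + 21*v^3 - 7*v^2 + 70*v + 7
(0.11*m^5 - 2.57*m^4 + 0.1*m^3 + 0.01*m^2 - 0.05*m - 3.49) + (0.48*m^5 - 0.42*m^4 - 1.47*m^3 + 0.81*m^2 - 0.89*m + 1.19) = 0.59*m^5 - 2.99*m^4 - 1.37*m^3 + 0.82*m^2 - 0.94*m - 2.3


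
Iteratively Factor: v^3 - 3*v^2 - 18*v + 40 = (v - 5)*(v^2 + 2*v - 8) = (v - 5)*(v + 4)*(v - 2)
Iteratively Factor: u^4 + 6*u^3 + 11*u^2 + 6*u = (u + 3)*(u^3 + 3*u^2 + 2*u) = (u + 1)*(u + 3)*(u^2 + 2*u) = (u + 1)*(u + 2)*(u + 3)*(u)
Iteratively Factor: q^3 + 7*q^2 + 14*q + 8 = (q + 1)*(q^2 + 6*q + 8) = (q + 1)*(q + 2)*(q + 4)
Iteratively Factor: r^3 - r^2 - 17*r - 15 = (r - 5)*(r^2 + 4*r + 3) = (r - 5)*(r + 1)*(r + 3)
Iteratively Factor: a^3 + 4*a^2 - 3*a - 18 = (a + 3)*(a^2 + a - 6) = (a - 2)*(a + 3)*(a + 3)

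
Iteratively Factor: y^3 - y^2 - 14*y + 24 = (y + 4)*(y^2 - 5*y + 6) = (y - 2)*(y + 4)*(y - 3)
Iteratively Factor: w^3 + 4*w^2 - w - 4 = (w + 1)*(w^2 + 3*w - 4) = (w - 1)*(w + 1)*(w + 4)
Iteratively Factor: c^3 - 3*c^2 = (c - 3)*(c^2) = c*(c - 3)*(c)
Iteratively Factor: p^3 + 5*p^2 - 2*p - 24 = (p + 4)*(p^2 + p - 6) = (p + 3)*(p + 4)*(p - 2)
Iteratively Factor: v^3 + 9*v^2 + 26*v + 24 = (v + 4)*(v^2 + 5*v + 6) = (v + 3)*(v + 4)*(v + 2)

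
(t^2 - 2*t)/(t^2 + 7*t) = (t - 2)/(t + 7)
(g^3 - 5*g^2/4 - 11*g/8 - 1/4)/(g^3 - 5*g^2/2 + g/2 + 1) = (g + 1/4)/(g - 1)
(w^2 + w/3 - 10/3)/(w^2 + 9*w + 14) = (w - 5/3)/(w + 7)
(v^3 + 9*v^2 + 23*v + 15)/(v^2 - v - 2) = (v^2 + 8*v + 15)/(v - 2)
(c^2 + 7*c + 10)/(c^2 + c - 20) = (c + 2)/(c - 4)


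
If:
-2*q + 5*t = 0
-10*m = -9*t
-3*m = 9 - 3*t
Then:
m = 27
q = 75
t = 30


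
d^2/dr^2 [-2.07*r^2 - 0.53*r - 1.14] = -4.14000000000000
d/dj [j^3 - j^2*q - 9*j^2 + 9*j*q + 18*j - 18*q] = 3*j^2 - 2*j*q - 18*j + 9*q + 18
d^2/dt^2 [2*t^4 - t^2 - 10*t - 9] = 24*t^2 - 2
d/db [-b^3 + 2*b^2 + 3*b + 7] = -3*b^2 + 4*b + 3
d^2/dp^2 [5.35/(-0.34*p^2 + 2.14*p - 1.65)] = (1.23692*p^2 - 7.78532*p - 5.35*(0.68*p - 2.14)*(1.36*p - 4.28) + 6.0027)/(0.34*p^2 - 2.14*p + 1.65)^3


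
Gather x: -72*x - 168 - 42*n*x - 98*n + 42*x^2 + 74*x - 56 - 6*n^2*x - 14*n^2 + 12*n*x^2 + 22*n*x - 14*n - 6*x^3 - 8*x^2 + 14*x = -14*n^2 - 112*n - 6*x^3 + x^2*(12*n + 34) + x*(-6*n^2 - 20*n + 16) - 224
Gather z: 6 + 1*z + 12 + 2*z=3*z + 18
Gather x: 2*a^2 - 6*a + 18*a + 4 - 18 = 2*a^2 + 12*a - 14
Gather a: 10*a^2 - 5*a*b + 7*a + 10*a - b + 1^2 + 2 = 10*a^2 + a*(17 - 5*b) - b + 3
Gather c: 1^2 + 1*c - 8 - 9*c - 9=-8*c - 16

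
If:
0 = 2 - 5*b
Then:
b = 2/5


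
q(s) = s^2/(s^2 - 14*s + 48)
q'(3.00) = 0.72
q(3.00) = 0.60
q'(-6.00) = -0.04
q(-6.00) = 0.21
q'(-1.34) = -0.03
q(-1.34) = 0.03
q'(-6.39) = -0.04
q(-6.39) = 0.23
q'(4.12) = 2.97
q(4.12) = 2.33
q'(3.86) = 2.06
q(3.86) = 1.68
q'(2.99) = 0.71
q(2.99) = 0.59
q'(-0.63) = -0.02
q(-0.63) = 0.01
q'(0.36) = 0.02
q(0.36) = 0.00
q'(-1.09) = -0.03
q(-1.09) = 0.02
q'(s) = s^2*(14 - 2*s)/(s^2 - 14*s + 48)^2 + 2*s/(s^2 - 14*s + 48) = 2*s*(s^2 - s*(s - 7) - 14*s + 48)/(s^2 - 14*s + 48)^2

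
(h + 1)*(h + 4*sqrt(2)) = h^2 + h + 4*sqrt(2)*h + 4*sqrt(2)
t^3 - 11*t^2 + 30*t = t*(t - 6)*(t - 5)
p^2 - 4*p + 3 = (p - 3)*(p - 1)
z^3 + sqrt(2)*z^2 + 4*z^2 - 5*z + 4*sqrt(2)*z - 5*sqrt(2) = (z - 1)*(z + 5)*(z + sqrt(2))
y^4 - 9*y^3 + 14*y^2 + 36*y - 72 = (y - 6)*(y - 3)*(y - 2)*(y + 2)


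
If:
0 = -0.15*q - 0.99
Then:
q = -6.60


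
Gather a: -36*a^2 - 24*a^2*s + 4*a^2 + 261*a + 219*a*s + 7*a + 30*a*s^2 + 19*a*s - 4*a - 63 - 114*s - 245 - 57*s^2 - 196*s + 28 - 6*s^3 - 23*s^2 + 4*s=a^2*(-24*s - 32) + a*(30*s^2 + 238*s + 264) - 6*s^3 - 80*s^2 - 306*s - 280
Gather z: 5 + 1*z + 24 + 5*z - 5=6*z + 24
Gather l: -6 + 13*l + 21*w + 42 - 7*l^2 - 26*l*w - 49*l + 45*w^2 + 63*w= -7*l^2 + l*(-26*w - 36) + 45*w^2 + 84*w + 36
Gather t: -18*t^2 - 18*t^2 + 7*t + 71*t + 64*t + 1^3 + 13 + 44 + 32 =-36*t^2 + 142*t + 90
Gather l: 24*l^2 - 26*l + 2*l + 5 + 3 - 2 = 24*l^2 - 24*l + 6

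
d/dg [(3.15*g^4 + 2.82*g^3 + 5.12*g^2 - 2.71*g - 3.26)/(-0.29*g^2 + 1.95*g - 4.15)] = (-1.827*g^5 + 17.6097*g^4 - 41.292*g^3 - 25.9109*g^2 - 44.3868*g + 17.6035)/(0.0841*g^4 - 1.131*g^3 + 6.2095*g^2 - 16.185*g + 17.2225)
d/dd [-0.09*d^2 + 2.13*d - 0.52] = 2.13 - 0.18*d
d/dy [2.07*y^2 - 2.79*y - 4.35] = 4.14*y - 2.79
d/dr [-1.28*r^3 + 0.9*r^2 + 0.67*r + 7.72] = -3.84*r^2 + 1.8*r + 0.67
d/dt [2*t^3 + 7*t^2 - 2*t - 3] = 6*t^2 + 14*t - 2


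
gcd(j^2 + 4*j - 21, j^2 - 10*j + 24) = 1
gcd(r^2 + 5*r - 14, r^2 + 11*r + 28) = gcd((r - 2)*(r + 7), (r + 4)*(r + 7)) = r + 7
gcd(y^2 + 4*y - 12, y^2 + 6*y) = y + 6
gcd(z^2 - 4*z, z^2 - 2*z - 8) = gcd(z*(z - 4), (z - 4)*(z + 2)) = z - 4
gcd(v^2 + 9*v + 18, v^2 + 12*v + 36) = v + 6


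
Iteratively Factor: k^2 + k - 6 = (k + 3)*(k - 2)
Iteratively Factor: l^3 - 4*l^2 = (l)*(l^2 - 4*l) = l^2*(l - 4)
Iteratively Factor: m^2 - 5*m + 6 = (m - 2)*(m - 3)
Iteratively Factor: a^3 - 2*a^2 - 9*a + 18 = (a - 3)*(a^2 + a - 6) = (a - 3)*(a - 2)*(a + 3)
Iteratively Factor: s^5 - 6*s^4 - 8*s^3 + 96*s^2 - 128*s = (s - 4)*(s^4 - 2*s^3 - 16*s^2 + 32*s) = (s - 4)*(s + 4)*(s^3 - 6*s^2 + 8*s) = (s - 4)*(s - 2)*(s + 4)*(s^2 - 4*s) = (s - 4)^2*(s - 2)*(s + 4)*(s)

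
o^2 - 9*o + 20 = (o - 5)*(o - 4)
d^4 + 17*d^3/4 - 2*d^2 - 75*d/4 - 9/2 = (d - 2)*(d + 1/4)*(d + 3)^2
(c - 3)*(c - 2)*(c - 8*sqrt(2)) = c^3 - 8*sqrt(2)*c^2 - 5*c^2 + 6*c + 40*sqrt(2)*c - 48*sqrt(2)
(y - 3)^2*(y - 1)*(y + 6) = y^4 - y^3 - 27*y^2 + 81*y - 54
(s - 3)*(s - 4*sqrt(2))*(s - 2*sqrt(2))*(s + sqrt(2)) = s^4 - 5*sqrt(2)*s^3 - 3*s^3 + 4*s^2 + 15*sqrt(2)*s^2 - 12*s + 16*sqrt(2)*s - 48*sqrt(2)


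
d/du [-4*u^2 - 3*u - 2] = -8*u - 3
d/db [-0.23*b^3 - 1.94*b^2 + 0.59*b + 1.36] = -0.69*b^2 - 3.88*b + 0.59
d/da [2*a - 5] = 2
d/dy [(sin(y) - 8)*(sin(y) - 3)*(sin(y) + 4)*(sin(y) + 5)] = 2*(2*sin(y)^3 - 3*sin(y)^2 - 55*sin(y) - 2)*cos(y)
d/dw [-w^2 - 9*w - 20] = -2*w - 9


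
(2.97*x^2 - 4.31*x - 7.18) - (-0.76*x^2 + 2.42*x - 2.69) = 3.73*x^2 - 6.73*x - 4.49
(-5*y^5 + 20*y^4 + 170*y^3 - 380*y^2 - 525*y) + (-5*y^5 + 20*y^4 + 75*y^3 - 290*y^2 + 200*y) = -10*y^5 + 40*y^4 + 245*y^3 - 670*y^2 - 325*y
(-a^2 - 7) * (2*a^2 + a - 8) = -2*a^4 - a^3 - 6*a^2 - 7*a + 56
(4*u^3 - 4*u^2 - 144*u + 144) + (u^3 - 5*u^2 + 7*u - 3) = 5*u^3 - 9*u^2 - 137*u + 141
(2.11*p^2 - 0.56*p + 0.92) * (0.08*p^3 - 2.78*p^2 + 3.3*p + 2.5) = 0.1688*p^5 - 5.9106*p^4 + 8.5934*p^3 + 0.8694*p^2 + 1.636*p + 2.3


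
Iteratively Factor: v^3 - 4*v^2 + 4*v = (v)*(v^2 - 4*v + 4) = v*(v - 2)*(v - 2)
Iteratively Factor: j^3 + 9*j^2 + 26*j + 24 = (j + 2)*(j^2 + 7*j + 12) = (j + 2)*(j + 4)*(j + 3)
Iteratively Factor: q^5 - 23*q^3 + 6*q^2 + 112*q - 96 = (q - 4)*(q^4 + 4*q^3 - 7*q^2 - 22*q + 24) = (q - 4)*(q + 4)*(q^3 - 7*q + 6) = (q - 4)*(q - 1)*(q + 4)*(q^2 + q - 6) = (q - 4)*(q - 1)*(q + 3)*(q + 4)*(q - 2)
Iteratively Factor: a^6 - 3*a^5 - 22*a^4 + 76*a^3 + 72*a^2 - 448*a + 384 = (a - 2)*(a^5 - a^4 - 24*a^3 + 28*a^2 + 128*a - 192) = (a - 2)*(a + 4)*(a^4 - 5*a^3 - 4*a^2 + 44*a - 48) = (a - 2)^2*(a + 4)*(a^3 - 3*a^2 - 10*a + 24) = (a - 2)^2*(a + 3)*(a + 4)*(a^2 - 6*a + 8) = (a - 4)*(a - 2)^2*(a + 3)*(a + 4)*(a - 2)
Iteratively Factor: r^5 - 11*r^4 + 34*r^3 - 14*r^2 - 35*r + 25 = (r - 5)*(r^4 - 6*r^3 + 4*r^2 + 6*r - 5) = (r - 5)*(r - 1)*(r^3 - 5*r^2 - r + 5) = (r - 5)^2*(r - 1)*(r^2 - 1) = (r - 5)^2*(r - 1)^2*(r + 1)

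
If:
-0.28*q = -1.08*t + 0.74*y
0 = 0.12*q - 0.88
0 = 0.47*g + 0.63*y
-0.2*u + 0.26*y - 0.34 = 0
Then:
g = -1.34042553191489*y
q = 7.33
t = 0.685185185185185*y + 1.90123456790123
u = 1.3*y - 1.7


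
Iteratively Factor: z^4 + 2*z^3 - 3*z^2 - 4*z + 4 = (z - 1)*(z^3 + 3*z^2 - 4) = (z - 1)^2*(z^2 + 4*z + 4) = (z - 1)^2*(z + 2)*(z + 2)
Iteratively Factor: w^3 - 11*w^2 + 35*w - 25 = (w - 5)*(w^2 - 6*w + 5) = (w - 5)^2*(w - 1)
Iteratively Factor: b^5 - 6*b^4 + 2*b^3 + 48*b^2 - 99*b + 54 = (b - 2)*(b^4 - 4*b^3 - 6*b^2 + 36*b - 27) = (b - 2)*(b - 1)*(b^3 - 3*b^2 - 9*b + 27) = (b - 3)*(b - 2)*(b - 1)*(b^2 - 9) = (b - 3)^2*(b - 2)*(b - 1)*(b + 3)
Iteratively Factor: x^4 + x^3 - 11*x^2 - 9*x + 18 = (x - 1)*(x^3 + 2*x^2 - 9*x - 18) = (x - 3)*(x - 1)*(x^2 + 5*x + 6) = (x - 3)*(x - 1)*(x + 2)*(x + 3)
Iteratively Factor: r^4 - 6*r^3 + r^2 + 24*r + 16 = (r + 1)*(r^3 - 7*r^2 + 8*r + 16) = (r - 4)*(r + 1)*(r^2 - 3*r - 4) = (r - 4)^2*(r + 1)*(r + 1)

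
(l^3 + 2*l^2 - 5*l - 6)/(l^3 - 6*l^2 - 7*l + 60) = (l^2 - l - 2)/(l^2 - 9*l + 20)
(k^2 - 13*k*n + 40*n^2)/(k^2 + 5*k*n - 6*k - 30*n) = (k^2 - 13*k*n + 40*n^2)/(k^2 + 5*k*n - 6*k - 30*n)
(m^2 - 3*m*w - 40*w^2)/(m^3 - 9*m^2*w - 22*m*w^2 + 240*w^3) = 1/(m - 6*w)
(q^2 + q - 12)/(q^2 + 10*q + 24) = (q - 3)/(q + 6)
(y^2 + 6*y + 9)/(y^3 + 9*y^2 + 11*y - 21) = (y + 3)/(y^2 + 6*y - 7)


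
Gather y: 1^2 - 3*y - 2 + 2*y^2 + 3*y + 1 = 2*y^2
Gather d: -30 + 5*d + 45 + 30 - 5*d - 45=0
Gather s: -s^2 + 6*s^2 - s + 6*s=5*s^2 + 5*s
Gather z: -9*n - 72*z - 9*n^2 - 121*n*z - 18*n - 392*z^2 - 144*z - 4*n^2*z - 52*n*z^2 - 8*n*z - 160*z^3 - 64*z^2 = -9*n^2 - 27*n - 160*z^3 + z^2*(-52*n - 456) + z*(-4*n^2 - 129*n - 216)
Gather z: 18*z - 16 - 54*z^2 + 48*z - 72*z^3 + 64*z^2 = -72*z^3 + 10*z^2 + 66*z - 16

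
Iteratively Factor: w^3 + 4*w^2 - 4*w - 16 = (w - 2)*(w^2 + 6*w + 8) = (w - 2)*(w + 2)*(w + 4)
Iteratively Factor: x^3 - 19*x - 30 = (x + 2)*(x^2 - 2*x - 15) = (x - 5)*(x + 2)*(x + 3)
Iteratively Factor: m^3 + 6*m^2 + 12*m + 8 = (m + 2)*(m^2 + 4*m + 4) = (m + 2)^2*(m + 2)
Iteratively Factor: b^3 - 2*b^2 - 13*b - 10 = (b + 2)*(b^2 - 4*b - 5) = (b + 1)*(b + 2)*(b - 5)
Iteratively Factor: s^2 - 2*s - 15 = (s - 5)*(s + 3)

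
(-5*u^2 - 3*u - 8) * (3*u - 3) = -15*u^3 + 6*u^2 - 15*u + 24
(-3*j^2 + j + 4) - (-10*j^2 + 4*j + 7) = 7*j^2 - 3*j - 3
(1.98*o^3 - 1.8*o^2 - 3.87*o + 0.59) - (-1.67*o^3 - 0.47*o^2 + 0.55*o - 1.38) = 3.65*o^3 - 1.33*o^2 - 4.42*o + 1.97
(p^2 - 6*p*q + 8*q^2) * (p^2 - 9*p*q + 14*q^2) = p^4 - 15*p^3*q + 76*p^2*q^2 - 156*p*q^3 + 112*q^4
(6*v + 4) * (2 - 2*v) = -12*v^2 + 4*v + 8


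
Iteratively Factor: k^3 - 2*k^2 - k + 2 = (k + 1)*(k^2 - 3*k + 2) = (k - 1)*(k + 1)*(k - 2)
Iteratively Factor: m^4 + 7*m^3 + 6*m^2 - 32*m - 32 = (m + 1)*(m^3 + 6*m^2 - 32) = (m + 1)*(m + 4)*(m^2 + 2*m - 8) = (m - 2)*(m + 1)*(m + 4)*(m + 4)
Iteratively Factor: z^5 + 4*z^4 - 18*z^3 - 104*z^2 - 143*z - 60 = (z + 4)*(z^4 - 18*z^2 - 32*z - 15) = (z + 1)*(z + 4)*(z^3 - z^2 - 17*z - 15) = (z + 1)*(z + 3)*(z + 4)*(z^2 - 4*z - 5) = (z + 1)^2*(z + 3)*(z + 4)*(z - 5)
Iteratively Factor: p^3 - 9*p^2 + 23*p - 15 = (p - 3)*(p^2 - 6*p + 5) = (p - 5)*(p - 3)*(p - 1)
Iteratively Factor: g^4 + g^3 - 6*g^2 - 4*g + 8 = (g - 1)*(g^3 + 2*g^2 - 4*g - 8) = (g - 2)*(g - 1)*(g^2 + 4*g + 4) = (g - 2)*(g - 1)*(g + 2)*(g + 2)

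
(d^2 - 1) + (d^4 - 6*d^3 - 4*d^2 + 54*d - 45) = d^4 - 6*d^3 - 3*d^2 + 54*d - 46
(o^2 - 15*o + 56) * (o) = o^3 - 15*o^2 + 56*o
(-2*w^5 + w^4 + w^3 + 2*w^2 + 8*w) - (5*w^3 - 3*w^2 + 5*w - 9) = -2*w^5 + w^4 - 4*w^3 + 5*w^2 + 3*w + 9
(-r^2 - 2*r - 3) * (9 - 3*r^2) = 3*r^4 + 6*r^3 - 18*r - 27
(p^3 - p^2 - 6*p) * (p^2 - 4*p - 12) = p^5 - 5*p^4 - 14*p^3 + 36*p^2 + 72*p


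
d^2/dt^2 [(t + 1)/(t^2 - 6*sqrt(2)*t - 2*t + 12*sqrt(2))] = 2*(4*(t + 1)*(-t + 1 + 3*sqrt(2))^2 + (-3*t + 1 + 6*sqrt(2))*(t^2 - 6*sqrt(2)*t - 2*t + 12*sqrt(2)))/(t^2 - 6*sqrt(2)*t - 2*t + 12*sqrt(2))^3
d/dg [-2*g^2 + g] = 1 - 4*g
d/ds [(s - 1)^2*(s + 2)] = 3*s^2 - 3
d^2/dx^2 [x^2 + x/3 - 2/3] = 2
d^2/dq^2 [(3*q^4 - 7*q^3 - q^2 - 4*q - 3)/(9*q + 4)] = 2*(729*q^4 + 297*q^3 - 468*q^2 - 336*q - 115)/(729*q^3 + 972*q^2 + 432*q + 64)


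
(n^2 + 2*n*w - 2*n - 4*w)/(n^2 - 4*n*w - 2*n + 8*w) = (-n - 2*w)/(-n + 4*w)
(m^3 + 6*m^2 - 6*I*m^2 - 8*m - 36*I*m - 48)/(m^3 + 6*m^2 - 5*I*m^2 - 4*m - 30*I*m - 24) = (m - 2*I)/(m - I)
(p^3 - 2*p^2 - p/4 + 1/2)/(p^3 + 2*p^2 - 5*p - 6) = (p^2 - 1/4)/(p^2 + 4*p + 3)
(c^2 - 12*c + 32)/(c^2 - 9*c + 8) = (c - 4)/(c - 1)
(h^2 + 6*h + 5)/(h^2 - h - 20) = (h^2 + 6*h + 5)/(h^2 - h - 20)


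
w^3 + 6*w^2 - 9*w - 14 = (w - 2)*(w + 1)*(w + 7)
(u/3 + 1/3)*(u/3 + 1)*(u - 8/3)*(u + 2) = u^4/9 + 10*u^3/27 - 5*u^2/9 - 70*u/27 - 16/9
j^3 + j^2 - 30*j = j*(j - 5)*(j + 6)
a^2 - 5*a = a*(a - 5)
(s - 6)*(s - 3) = s^2 - 9*s + 18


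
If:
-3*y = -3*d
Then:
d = y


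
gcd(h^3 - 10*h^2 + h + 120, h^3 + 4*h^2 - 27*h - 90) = h^2 - 2*h - 15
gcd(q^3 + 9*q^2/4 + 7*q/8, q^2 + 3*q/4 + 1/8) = q + 1/2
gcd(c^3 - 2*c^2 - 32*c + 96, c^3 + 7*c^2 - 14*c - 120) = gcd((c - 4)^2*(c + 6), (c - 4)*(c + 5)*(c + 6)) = c^2 + 2*c - 24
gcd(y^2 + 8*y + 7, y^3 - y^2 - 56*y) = y + 7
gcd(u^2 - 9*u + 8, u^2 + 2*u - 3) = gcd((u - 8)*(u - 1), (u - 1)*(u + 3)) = u - 1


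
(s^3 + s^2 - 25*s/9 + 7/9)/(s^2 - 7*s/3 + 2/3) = (3*s^2 + 4*s - 7)/(3*(s - 2))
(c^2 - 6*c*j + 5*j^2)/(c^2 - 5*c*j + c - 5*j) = (c - j)/(c + 1)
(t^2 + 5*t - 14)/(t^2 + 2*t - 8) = (t + 7)/(t + 4)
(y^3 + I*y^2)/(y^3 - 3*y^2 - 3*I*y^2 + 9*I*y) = y*(y + I)/(y^2 - 3*y - 3*I*y + 9*I)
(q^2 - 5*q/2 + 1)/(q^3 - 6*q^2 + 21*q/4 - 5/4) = 2*(q - 2)/(2*q^2 - 11*q + 5)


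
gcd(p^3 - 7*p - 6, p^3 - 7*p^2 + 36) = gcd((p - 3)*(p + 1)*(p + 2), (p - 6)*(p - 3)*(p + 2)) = p^2 - p - 6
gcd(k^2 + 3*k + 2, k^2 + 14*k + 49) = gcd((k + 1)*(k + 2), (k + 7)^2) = 1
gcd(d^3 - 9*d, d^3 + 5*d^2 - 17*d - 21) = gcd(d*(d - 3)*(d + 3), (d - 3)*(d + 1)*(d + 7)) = d - 3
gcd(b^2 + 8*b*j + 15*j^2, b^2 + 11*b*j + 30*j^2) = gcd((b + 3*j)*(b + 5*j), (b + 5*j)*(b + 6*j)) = b + 5*j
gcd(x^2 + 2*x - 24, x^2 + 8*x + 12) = x + 6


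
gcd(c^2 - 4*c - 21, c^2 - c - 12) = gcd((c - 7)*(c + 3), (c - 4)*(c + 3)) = c + 3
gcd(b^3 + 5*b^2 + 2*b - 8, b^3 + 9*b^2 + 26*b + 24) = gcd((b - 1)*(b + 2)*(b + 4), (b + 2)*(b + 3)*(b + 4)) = b^2 + 6*b + 8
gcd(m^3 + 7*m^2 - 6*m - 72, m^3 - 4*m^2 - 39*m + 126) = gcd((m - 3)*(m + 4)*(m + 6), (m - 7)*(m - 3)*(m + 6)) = m^2 + 3*m - 18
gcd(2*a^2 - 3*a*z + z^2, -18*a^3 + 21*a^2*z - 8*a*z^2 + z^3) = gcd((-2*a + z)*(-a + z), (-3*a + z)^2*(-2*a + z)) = -2*a + z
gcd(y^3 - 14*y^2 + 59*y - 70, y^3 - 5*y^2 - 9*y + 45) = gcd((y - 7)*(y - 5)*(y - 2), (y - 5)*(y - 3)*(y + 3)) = y - 5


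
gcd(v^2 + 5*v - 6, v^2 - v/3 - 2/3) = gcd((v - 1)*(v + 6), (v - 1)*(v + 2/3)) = v - 1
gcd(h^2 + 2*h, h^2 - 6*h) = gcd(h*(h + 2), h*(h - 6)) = h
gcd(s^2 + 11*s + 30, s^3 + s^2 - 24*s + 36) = s + 6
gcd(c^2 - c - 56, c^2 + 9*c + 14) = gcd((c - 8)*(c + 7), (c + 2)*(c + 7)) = c + 7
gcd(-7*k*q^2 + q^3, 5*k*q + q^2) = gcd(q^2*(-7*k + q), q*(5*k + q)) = q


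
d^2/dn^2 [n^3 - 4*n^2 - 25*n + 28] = 6*n - 8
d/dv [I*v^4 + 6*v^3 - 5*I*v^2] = 2*v*(2*I*v^2 + 9*v - 5*I)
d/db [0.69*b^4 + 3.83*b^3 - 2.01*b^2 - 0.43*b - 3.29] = 2.76*b^3 + 11.49*b^2 - 4.02*b - 0.43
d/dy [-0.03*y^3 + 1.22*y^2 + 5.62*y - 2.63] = -0.09*y^2 + 2.44*y + 5.62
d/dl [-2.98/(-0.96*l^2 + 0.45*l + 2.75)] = (1.341 - 5.7216*l)/(-0.96*l^2 + 0.45*l + 2.75)^2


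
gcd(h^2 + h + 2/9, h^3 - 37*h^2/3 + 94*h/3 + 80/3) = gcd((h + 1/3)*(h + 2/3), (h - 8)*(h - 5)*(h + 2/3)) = h + 2/3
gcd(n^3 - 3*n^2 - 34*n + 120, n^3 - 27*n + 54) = n + 6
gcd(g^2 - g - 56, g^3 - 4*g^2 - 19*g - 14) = 1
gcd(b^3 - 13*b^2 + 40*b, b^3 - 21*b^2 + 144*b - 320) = b^2 - 13*b + 40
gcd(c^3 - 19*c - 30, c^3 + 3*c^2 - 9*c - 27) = c + 3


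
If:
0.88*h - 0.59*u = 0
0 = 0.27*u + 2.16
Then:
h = -5.36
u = -8.00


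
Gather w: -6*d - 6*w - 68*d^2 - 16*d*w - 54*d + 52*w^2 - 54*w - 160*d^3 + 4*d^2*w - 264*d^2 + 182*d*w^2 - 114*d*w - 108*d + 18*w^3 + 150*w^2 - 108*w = -160*d^3 - 332*d^2 - 168*d + 18*w^3 + w^2*(182*d + 202) + w*(4*d^2 - 130*d - 168)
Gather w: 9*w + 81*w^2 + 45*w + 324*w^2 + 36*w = 405*w^2 + 90*w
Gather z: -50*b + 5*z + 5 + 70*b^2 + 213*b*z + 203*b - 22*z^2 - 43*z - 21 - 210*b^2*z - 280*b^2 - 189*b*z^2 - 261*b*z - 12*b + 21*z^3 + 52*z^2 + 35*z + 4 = -210*b^2 + 141*b + 21*z^3 + z^2*(30 - 189*b) + z*(-210*b^2 - 48*b - 3) - 12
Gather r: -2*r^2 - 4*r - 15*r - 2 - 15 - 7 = -2*r^2 - 19*r - 24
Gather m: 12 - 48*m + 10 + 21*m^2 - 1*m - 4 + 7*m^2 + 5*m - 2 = 28*m^2 - 44*m + 16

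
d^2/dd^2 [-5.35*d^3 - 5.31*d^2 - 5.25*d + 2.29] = -32.1*d - 10.62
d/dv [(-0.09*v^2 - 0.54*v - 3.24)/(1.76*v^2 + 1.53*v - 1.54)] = (0.8127*v^2 + 11.682*v + 5.7888)/(3.0976*v^4 + 5.3856*v^3 - 3.0799*v^2 - 4.7124*v + 2.3716)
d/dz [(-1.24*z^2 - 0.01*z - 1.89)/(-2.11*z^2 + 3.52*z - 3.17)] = (-4.3859*z^2 - 0.114199999999999*z + 6.6845)/(4.4521*z^4 - 14.8544*z^3 + 25.7678*z^2 - 22.3168*z + 10.0489)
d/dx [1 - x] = -1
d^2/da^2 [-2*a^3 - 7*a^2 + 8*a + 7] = -12*a - 14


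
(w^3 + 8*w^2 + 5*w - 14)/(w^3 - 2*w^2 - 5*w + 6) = (w + 7)/(w - 3)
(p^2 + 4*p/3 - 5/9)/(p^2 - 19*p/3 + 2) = (p + 5/3)/(p - 6)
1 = 1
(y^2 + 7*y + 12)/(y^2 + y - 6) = (y + 4)/(y - 2)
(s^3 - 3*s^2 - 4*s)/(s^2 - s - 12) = s*(s + 1)/(s + 3)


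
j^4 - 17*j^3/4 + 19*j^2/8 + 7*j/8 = j*(j - 7/2)*(j - 1)*(j + 1/4)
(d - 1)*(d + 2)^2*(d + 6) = d^4 + 9*d^3 + 18*d^2 - 4*d - 24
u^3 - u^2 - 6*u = u*(u - 3)*(u + 2)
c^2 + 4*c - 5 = (c - 1)*(c + 5)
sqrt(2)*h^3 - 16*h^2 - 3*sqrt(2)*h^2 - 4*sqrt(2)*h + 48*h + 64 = (h - 4)*(h - 8*sqrt(2))*(sqrt(2)*h + sqrt(2))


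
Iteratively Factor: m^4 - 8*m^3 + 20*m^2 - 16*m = (m - 2)*(m^3 - 6*m^2 + 8*m) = (m - 4)*(m - 2)*(m^2 - 2*m) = m*(m - 4)*(m - 2)*(m - 2)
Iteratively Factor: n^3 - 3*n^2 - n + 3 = (n + 1)*(n^2 - 4*n + 3) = (n - 1)*(n + 1)*(n - 3)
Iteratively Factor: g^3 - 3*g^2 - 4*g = (g - 4)*(g^2 + g) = g*(g - 4)*(g + 1)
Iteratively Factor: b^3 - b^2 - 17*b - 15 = (b - 5)*(b^2 + 4*b + 3) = (b - 5)*(b + 1)*(b + 3)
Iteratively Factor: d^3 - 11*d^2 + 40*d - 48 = (d - 4)*(d^2 - 7*d + 12) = (d - 4)*(d - 3)*(d - 4)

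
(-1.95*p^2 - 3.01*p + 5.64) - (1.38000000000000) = -1.95*p^2 - 3.01*p + 4.26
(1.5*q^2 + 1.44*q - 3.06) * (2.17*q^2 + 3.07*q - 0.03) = 3.255*q^4 + 7.7298*q^3 - 2.2644*q^2 - 9.4374*q + 0.0918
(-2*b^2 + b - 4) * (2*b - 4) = -4*b^3 + 10*b^2 - 12*b + 16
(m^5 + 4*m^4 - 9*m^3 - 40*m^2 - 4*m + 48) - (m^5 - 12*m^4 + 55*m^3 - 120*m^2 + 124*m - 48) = 16*m^4 - 64*m^3 + 80*m^2 - 128*m + 96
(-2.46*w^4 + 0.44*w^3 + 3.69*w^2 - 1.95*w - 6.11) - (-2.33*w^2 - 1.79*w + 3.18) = -2.46*w^4 + 0.44*w^3 + 6.02*w^2 - 0.16*w - 9.29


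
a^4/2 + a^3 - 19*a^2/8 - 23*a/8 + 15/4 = (a/2 + 1)*(a - 3/2)*(a - 1)*(a + 5/2)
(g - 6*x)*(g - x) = g^2 - 7*g*x + 6*x^2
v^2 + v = v*(v + 1)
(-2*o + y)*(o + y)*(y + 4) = -2*o^2*y - 8*o^2 - o*y^2 - 4*o*y + y^3 + 4*y^2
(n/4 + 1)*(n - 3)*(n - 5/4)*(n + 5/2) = n^4/4 + 9*n^3/16 - 111*n^2/32 - 145*n/32 + 75/8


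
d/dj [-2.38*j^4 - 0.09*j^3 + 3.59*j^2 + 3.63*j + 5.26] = -9.52*j^3 - 0.27*j^2 + 7.18*j + 3.63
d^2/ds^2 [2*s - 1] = 0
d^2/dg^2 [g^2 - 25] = 2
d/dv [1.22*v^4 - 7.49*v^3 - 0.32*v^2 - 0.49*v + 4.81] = 4.88*v^3 - 22.47*v^2 - 0.64*v - 0.49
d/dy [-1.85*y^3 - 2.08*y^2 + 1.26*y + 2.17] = -5.55*y^2 - 4.16*y + 1.26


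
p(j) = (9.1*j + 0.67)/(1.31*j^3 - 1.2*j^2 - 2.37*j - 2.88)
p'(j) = (9.1*j + 0.67)*(-3.93*j^2 + 2.4*j + 2.37)/(1.31*j^3 - 1.2*j^2 - 2.37*j - 2.88)^2 + 9.1/(1.31*j^3 - 1.2*j^2 - 2.37*j - 2.88) = (-23.842*j^3 + 8.2869*j^2 + 1.608*j - 24.6201)/(1.7161*j^6 - 3.144*j^5 - 4.7694*j^4 - 1.8576*j^3 + 12.5289*j^2 + 13.6512*j + 8.2944)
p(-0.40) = 1.35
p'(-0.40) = -4.60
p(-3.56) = 0.46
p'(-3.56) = 0.24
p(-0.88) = 2.80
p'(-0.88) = -0.49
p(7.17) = 0.16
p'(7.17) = -0.05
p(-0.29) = 0.85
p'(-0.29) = -4.40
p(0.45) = -1.17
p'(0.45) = -1.47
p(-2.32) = 1.01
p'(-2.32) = 0.77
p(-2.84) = 0.70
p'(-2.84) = 0.45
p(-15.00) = 0.03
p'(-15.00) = 0.00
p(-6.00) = 0.17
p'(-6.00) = 0.05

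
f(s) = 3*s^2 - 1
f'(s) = 6*s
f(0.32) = -0.69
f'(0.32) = 1.92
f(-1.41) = 4.96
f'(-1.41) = -8.46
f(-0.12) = -0.96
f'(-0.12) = -0.72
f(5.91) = 103.78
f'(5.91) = 35.46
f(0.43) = -0.45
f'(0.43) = 2.58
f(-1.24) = 3.61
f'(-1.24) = -7.44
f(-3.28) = 31.28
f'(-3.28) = -19.68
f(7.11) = 150.66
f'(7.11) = 42.66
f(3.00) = 26.00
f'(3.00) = 18.00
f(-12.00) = 431.00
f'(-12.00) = -72.00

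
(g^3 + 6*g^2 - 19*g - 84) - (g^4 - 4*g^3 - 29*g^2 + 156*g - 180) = -g^4 + 5*g^3 + 35*g^2 - 175*g + 96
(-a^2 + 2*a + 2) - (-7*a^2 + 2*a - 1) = 6*a^2 + 3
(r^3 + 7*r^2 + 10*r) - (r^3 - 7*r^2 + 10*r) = 14*r^2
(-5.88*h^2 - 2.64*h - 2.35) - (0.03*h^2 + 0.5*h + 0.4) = -5.91*h^2 - 3.14*h - 2.75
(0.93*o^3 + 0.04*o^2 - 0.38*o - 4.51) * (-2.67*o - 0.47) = -2.4831*o^4 - 0.5439*o^3 + 0.9958*o^2 + 12.2203*o + 2.1197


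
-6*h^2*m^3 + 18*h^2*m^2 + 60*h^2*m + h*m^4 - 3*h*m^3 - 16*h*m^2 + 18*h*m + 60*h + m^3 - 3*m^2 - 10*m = (-6*h + m)*(m - 5)*(m + 2)*(h*m + 1)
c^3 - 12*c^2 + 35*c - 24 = (c - 8)*(c - 3)*(c - 1)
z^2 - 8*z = z*(z - 8)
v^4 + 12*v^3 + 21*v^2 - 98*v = v*(v - 2)*(v + 7)^2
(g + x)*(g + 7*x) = g^2 + 8*g*x + 7*x^2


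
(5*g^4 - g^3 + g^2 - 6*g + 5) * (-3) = -15*g^4 + 3*g^3 - 3*g^2 + 18*g - 15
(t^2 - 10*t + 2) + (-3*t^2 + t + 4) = -2*t^2 - 9*t + 6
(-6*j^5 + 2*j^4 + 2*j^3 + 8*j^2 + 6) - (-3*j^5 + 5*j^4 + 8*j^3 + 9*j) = -3*j^5 - 3*j^4 - 6*j^3 + 8*j^2 - 9*j + 6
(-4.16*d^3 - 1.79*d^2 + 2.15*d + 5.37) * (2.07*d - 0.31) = -8.6112*d^4 - 2.4157*d^3 + 5.0054*d^2 + 10.4494*d - 1.6647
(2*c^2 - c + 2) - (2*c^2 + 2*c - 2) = 4 - 3*c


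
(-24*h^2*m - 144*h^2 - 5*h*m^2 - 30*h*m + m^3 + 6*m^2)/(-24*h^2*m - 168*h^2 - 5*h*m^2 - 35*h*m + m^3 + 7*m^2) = (m + 6)/(m + 7)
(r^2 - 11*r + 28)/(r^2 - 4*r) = (r - 7)/r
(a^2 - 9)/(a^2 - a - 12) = (a - 3)/(a - 4)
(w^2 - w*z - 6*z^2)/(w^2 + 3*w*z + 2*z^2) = (w - 3*z)/(w + z)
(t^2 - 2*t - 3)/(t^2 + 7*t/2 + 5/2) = 2*(t - 3)/(2*t + 5)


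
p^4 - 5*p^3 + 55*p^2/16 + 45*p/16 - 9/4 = (p - 4)*(p - 1)*(p - 3/4)*(p + 3/4)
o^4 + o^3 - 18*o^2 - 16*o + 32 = (o - 4)*(o - 1)*(o + 2)*(o + 4)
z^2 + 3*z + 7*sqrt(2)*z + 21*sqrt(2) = (z + 3)*(z + 7*sqrt(2))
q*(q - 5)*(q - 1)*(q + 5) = q^4 - q^3 - 25*q^2 + 25*q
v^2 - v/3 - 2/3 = (v - 1)*(v + 2/3)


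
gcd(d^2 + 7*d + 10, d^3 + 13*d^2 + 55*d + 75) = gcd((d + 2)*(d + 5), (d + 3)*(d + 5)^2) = d + 5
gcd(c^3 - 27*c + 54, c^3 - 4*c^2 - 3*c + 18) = c^2 - 6*c + 9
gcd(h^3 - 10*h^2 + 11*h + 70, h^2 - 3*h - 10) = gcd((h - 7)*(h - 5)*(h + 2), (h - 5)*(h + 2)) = h^2 - 3*h - 10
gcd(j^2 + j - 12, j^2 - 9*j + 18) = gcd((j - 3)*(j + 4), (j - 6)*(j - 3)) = j - 3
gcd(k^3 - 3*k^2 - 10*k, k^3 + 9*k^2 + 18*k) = k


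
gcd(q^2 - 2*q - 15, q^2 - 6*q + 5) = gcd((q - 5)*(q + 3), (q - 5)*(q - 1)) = q - 5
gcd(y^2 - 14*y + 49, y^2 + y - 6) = 1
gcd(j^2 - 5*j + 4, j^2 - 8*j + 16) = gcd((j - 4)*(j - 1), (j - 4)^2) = j - 4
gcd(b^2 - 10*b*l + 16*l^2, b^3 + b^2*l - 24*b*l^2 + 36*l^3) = b - 2*l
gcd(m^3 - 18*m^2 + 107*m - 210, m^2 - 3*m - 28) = m - 7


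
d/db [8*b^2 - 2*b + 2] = 16*b - 2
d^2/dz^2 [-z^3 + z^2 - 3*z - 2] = 2 - 6*z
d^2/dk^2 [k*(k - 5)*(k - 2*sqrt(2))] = 6*k - 10 - 4*sqrt(2)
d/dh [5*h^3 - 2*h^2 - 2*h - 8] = 15*h^2 - 4*h - 2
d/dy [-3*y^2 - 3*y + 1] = -6*y - 3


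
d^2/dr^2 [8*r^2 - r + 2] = 16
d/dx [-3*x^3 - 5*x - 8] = -9*x^2 - 5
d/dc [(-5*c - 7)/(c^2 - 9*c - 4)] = (5*c^2 + 14*c - 43)/(c^4 - 18*c^3 + 73*c^2 + 72*c + 16)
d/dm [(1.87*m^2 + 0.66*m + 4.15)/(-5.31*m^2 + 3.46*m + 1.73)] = (9.9748*m^2 + 50.5432*m - 13.2172)/(28.1961*m^4 - 36.7452*m^3 - 6.401*m^2 + 11.9716*m + 2.9929)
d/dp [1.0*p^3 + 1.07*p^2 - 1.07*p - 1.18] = 3.0*p^2 + 2.14*p - 1.07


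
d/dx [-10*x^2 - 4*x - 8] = -20*x - 4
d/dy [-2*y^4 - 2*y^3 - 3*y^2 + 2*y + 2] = -8*y^3 - 6*y^2 - 6*y + 2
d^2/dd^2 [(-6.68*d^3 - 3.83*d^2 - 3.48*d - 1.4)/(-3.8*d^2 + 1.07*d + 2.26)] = (1.13686837721616e-13*d^5 - 5.6843418860808e-14*d^4 + 261.679504*d^3 + 415.569696*d^2 + 349.875648*d + 49.545664)/(54.872*d^6 - 46.3524*d^5 - 84.85134*d^4 + 53.909917*d^3 + 50.464218*d^2 - 16.395396*d - 11.543176)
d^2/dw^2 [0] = 0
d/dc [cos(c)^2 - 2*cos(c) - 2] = 2*(1 - cos(c))*sin(c)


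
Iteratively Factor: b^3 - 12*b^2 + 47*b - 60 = (b - 5)*(b^2 - 7*b + 12) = (b - 5)*(b - 3)*(b - 4)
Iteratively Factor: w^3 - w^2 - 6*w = (w)*(w^2 - w - 6) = w*(w + 2)*(w - 3)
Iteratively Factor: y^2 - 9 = (y + 3)*(y - 3)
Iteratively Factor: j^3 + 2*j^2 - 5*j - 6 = (j + 3)*(j^2 - j - 2) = (j + 1)*(j + 3)*(j - 2)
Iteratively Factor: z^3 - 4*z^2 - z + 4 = (z - 4)*(z^2 - 1) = (z - 4)*(z - 1)*(z + 1)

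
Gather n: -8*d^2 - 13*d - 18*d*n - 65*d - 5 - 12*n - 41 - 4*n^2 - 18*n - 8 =-8*d^2 - 78*d - 4*n^2 + n*(-18*d - 30) - 54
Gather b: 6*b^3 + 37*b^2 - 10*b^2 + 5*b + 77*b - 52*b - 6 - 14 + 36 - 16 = 6*b^3 + 27*b^2 + 30*b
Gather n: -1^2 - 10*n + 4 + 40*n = 30*n + 3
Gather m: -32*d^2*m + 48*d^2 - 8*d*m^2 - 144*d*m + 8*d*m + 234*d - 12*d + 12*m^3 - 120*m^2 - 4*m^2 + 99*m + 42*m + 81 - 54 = 48*d^2 + 222*d + 12*m^3 + m^2*(-8*d - 124) + m*(-32*d^2 - 136*d + 141) + 27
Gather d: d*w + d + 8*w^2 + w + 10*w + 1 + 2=d*(w + 1) + 8*w^2 + 11*w + 3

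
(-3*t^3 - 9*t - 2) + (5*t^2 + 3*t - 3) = -3*t^3 + 5*t^2 - 6*t - 5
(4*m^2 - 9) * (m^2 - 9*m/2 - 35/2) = 4*m^4 - 18*m^3 - 79*m^2 + 81*m/2 + 315/2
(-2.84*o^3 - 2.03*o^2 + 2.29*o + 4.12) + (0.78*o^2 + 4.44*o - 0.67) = -2.84*o^3 - 1.25*o^2 + 6.73*o + 3.45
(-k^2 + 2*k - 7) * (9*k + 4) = -9*k^3 + 14*k^2 - 55*k - 28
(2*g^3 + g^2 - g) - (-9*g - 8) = 2*g^3 + g^2 + 8*g + 8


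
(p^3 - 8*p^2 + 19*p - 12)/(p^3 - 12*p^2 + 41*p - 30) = (p^2 - 7*p + 12)/(p^2 - 11*p + 30)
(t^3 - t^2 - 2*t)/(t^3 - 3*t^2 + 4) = t/(t - 2)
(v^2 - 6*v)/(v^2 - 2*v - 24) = v/(v + 4)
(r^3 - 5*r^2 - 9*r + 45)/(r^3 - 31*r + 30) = (r^2 - 9)/(r^2 + 5*r - 6)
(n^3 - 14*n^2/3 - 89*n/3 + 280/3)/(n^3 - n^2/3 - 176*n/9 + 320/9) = 3*(n - 7)/(3*n - 8)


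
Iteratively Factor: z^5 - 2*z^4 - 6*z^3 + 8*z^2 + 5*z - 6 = (z + 2)*(z^4 - 4*z^3 + 2*z^2 + 4*z - 3) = (z - 3)*(z + 2)*(z^3 - z^2 - z + 1) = (z - 3)*(z - 1)*(z + 2)*(z^2 - 1) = (z - 3)*(z - 1)*(z + 1)*(z + 2)*(z - 1)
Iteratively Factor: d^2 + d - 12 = (d - 3)*(d + 4)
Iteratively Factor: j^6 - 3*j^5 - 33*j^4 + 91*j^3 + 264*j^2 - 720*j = (j + 4)*(j^5 - 7*j^4 - 5*j^3 + 111*j^2 - 180*j) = j*(j + 4)*(j^4 - 7*j^3 - 5*j^2 + 111*j - 180) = j*(j + 4)^2*(j^3 - 11*j^2 + 39*j - 45) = j*(j - 3)*(j + 4)^2*(j^2 - 8*j + 15) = j*(j - 5)*(j - 3)*(j + 4)^2*(j - 3)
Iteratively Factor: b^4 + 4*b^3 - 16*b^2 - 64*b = (b + 4)*(b^3 - 16*b) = b*(b + 4)*(b^2 - 16) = b*(b + 4)^2*(b - 4)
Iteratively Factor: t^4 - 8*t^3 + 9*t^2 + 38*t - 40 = (t + 2)*(t^3 - 10*t^2 + 29*t - 20) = (t - 4)*(t + 2)*(t^2 - 6*t + 5) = (t - 5)*(t - 4)*(t + 2)*(t - 1)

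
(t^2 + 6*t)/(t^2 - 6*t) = (t + 6)/(t - 6)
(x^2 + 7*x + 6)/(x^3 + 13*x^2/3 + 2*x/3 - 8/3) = 3*(x + 6)/(3*x^2 + 10*x - 8)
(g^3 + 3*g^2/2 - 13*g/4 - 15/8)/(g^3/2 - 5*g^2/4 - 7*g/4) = (-8*g^3 - 12*g^2 + 26*g + 15)/(2*g*(-2*g^2 + 5*g + 7))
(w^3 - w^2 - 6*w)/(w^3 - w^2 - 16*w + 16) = w*(w^2 - w - 6)/(w^3 - w^2 - 16*w + 16)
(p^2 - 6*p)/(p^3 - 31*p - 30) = p/(p^2 + 6*p + 5)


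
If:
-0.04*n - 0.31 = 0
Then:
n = -7.75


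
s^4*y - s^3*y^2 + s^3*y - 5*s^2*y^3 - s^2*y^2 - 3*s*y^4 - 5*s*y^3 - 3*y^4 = (s - 3*y)*(s + y)^2*(s*y + y)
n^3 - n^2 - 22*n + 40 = (n - 4)*(n - 2)*(n + 5)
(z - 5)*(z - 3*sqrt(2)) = z^2 - 5*z - 3*sqrt(2)*z + 15*sqrt(2)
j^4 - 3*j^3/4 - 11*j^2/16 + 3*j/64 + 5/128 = (j - 5/4)*(j - 1/4)*(j + 1/4)*(j + 1/2)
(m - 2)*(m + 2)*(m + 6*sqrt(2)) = m^3 + 6*sqrt(2)*m^2 - 4*m - 24*sqrt(2)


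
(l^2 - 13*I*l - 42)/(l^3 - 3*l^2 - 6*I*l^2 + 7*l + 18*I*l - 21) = (l - 6*I)/(l^2 + l*(-3 + I) - 3*I)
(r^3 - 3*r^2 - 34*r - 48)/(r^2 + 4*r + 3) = (r^2 - 6*r - 16)/(r + 1)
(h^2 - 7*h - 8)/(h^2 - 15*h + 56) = (h + 1)/(h - 7)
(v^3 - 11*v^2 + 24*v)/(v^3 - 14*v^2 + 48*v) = (v - 3)/(v - 6)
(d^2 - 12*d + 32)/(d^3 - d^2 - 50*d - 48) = (d - 4)/(d^2 + 7*d + 6)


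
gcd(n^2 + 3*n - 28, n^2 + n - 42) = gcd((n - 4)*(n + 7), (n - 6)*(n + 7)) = n + 7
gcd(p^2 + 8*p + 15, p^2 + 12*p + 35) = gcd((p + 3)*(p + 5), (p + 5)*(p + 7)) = p + 5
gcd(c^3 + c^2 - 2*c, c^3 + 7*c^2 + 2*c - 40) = 1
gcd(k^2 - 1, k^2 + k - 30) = 1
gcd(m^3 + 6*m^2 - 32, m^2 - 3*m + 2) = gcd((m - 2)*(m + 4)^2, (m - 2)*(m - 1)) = m - 2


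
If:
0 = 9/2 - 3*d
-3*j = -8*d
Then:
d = 3/2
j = 4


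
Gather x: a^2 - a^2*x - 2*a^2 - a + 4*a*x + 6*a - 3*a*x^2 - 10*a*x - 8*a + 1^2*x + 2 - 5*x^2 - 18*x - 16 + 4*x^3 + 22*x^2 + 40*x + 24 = -a^2 - 3*a + 4*x^3 + x^2*(17 - 3*a) + x*(-a^2 - 6*a + 23) + 10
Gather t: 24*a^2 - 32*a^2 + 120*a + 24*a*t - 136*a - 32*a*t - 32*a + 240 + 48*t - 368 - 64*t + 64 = -8*a^2 - 48*a + t*(-8*a - 16) - 64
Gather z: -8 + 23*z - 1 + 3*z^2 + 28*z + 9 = 3*z^2 + 51*z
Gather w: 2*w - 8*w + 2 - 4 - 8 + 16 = 6 - 6*w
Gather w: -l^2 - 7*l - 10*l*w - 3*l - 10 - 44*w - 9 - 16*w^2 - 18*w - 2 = -l^2 - 10*l - 16*w^2 + w*(-10*l - 62) - 21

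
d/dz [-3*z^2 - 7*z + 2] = -6*z - 7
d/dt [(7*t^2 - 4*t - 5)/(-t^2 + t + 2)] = 3*(t^2 + 6*t - 1)/(t^4 - 2*t^3 - 3*t^2 + 4*t + 4)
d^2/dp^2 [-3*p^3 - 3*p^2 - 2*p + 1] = -18*p - 6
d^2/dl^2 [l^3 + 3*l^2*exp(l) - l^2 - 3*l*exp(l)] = 3*l^2*exp(l) + 9*l*exp(l) + 6*l - 2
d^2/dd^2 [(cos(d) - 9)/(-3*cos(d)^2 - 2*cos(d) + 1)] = (81*(1 - cos(2*d))^2*cos(d)/4 - 165*(1 - cos(2*d))^2/2 + 163*cos(d) - 158*cos(2*d) - 45*cos(3*d)/2 - 9*cos(5*d)/2 + 294)/((cos(d) + 1)^3*(3*cos(d) - 1)^3)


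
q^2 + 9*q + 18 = (q + 3)*(q + 6)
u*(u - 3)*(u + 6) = u^3 + 3*u^2 - 18*u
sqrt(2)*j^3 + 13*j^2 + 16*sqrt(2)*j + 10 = (j + sqrt(2))*(j + 5*sqrt(2))*(sqrt(2)*j + 1)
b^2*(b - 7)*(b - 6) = b^4 - 13*b^3 + 42*b^2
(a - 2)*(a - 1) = a^2 - 3*a + 2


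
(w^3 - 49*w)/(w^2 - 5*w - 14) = w*(w + 7)/(w + 2)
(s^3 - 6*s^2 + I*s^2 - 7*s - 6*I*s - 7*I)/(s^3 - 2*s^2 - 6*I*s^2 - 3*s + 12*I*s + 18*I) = (s^2 + s*(-7 + I) - 7*I)/(s^2 + s*(-3 - 6*I) + 18*I)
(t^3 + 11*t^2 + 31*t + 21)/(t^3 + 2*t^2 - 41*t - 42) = (t + 3)/(t - 6)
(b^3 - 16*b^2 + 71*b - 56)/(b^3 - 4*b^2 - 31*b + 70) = (b^2 - 9*b + 8)/(b^2 + 3*b - 10)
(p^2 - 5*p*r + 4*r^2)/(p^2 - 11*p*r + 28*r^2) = (p - r)/(p - 7*r)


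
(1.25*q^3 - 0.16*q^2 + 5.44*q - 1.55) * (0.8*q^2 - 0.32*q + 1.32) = 1.0*q^5 - 0.528*q^4 + 6.0532*q^3 - 3.192*q^2 + 7.6768*q - 2.046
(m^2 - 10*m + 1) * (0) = 0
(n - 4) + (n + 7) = 2*n + 3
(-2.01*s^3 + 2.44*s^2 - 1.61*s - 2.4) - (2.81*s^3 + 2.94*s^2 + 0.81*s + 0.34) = -4.82*s^3 - 0.5*s^2 - 2.42*s - 2.74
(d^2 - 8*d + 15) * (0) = 0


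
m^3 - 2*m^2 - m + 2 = (m - 2)*(m - 1)*(m + 1)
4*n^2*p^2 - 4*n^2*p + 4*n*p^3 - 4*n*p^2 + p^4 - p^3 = p*(2*n + p)^2*(p - 1)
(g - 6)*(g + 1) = g^2 - 5*g - 6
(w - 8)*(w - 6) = w^2 - 14*w + 48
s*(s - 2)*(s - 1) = s^3 - 3*s^2 + 2*s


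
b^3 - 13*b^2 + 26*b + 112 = (b - 8)*(b - 7)*(b + 2)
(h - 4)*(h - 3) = h^2 - 7*h + 12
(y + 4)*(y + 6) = y^2 + 10*y + 24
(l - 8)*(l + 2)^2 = l^3 - 4*l^2 - 28*l - 32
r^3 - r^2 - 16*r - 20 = (r - 5)*(r + 2)^2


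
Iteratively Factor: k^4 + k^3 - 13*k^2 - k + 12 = (k + 4)*(k^3 - 3*k^2 - k + 3) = (k - 3)*(k + 4)*(k^2 - 1) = (k - 3)*(k + 1)*(k + 4)*(k - 1)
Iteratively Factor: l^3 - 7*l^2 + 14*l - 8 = (l - 1)*(l^2 - 6*l + 8) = (l - 2)*(l - 1)*(l - 4)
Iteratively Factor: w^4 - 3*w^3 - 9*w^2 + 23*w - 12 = (w - 4)*(w^3 + w^2 - 5*w + 3) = (w - 4)*(w + 3)*(w^2 - 2*w + 1) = (w - 4)*(w - 1)*(w + 3)*(w - 1)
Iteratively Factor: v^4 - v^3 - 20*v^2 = (v)*(v^3 - v^2 - 20*v) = v^2*(v^2 - v - 20) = v^2*(v - 5)*(v + 4)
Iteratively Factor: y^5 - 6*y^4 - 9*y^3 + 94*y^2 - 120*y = (y - 3)*(y^4 - 3*y^3 - 18*y^2 + 40*y) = (y - 3)*(y - 2)*(y^3 - y^2 - 20*y) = y*(y - 3)*(y - 2)*(y^2 - y - 20) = y*(y - 3)*(y - 2)*(y + 4)*(y - 5)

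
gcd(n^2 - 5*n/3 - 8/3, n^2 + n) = n + 1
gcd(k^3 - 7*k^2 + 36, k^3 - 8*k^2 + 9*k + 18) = k^2 - 9*k + 18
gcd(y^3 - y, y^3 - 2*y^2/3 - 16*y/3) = y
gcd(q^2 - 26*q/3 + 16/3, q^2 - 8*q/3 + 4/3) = q - 2/3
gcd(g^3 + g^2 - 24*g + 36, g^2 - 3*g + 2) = g - 2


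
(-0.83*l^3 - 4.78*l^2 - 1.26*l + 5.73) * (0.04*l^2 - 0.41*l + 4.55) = -0.0332*l^5 + 0.1491*l^4 - 1.8671*l^3 - 21.0032*l^2 - 8.0823*l + 26.0715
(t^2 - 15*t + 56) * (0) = 0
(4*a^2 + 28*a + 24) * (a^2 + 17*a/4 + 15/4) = 4*a^4 + 45*a^3 + 158*a^2 + 207*a + 90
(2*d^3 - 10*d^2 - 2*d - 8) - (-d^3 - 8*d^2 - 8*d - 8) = 3*d^3 - 2*d^2 + 6*d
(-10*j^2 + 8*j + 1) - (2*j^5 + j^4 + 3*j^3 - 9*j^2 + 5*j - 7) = -2*j^5 - j^4 - 3*j^3 - j^2 + 3*j + 8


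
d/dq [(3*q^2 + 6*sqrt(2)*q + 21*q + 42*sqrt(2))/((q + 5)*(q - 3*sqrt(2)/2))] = 3*(-7*sqrt(2)*q^2 - 4*q^2 - 86*sqrt(2)*q - 245*sqrt(2) + 24)/(2*q^4 - 6*sqrt(2)*q^3 + 20*q^3 - 60*sqrt(2)*q^2 + 59*q^2 - 150*sqrt(2)*q + 90*q + 225)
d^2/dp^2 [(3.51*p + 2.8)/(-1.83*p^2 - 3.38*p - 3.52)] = (-(3.51*p + 2.8)*(3.66*p + 3.38)*(7.32*p + 6.76) + (38.5398*p + 33.9756)*(1.83*p^2 + 3.38*p + 3.52))/(1.83*p^2 + 3.38*p + 3.52)^3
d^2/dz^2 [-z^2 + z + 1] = -2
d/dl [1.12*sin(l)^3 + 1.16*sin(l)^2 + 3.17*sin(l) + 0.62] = (3.36*sin(l)^2 + 2.32*sin(l) + 3.17)*cos(l)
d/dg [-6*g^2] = -12*g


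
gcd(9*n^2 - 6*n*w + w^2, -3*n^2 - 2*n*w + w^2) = -3*n + w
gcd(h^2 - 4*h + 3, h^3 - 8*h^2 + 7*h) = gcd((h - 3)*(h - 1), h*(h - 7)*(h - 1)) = h - 1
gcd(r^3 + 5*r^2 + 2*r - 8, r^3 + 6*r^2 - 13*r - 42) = r + 2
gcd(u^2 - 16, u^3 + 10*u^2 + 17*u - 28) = u + 4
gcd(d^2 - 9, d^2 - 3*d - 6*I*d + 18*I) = d - 3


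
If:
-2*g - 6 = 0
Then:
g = -3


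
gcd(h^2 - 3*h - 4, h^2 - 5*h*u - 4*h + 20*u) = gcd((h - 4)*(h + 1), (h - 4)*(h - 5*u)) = h - 4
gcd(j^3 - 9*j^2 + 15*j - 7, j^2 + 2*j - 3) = j - 1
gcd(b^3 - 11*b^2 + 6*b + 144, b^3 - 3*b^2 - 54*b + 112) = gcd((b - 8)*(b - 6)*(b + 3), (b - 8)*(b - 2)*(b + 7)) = b - 8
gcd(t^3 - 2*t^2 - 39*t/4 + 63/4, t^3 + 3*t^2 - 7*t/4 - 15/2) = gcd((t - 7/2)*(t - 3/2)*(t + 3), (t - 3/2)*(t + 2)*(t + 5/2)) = t - 3/2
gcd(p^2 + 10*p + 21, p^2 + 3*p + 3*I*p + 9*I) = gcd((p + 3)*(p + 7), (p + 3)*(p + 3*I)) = p + 3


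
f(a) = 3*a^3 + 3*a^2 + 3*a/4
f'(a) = 9*a^2 + 6*a + 3/4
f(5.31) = 537.73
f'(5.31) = 286.37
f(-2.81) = -44.98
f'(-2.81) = 54.95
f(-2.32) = -23.05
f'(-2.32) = 35.27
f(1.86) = 31.08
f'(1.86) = 43.05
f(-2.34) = -23.77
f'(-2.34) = 35.99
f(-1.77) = -8.56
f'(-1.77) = 18.33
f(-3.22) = -71.47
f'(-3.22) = 74.75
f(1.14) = 9.20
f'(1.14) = 19.29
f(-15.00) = -9461.25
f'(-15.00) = 1935.75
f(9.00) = 2436.75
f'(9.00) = 783.75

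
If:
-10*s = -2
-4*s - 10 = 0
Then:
No Solution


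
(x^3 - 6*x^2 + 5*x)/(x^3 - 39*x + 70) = x*(x - 1)/(x^2 + 5*x - 14)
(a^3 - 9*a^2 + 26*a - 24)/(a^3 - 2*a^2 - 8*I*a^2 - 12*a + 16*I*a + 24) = (a^2 - 7*a + 12)/(a^2 - 8*I*a - 12)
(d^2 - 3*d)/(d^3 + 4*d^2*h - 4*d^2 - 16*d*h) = (d - 3)/(d^2 + 4*d*h - 4*d - 16*h)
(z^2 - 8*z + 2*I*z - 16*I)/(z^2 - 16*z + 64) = (z + 2*I)/(z - 8)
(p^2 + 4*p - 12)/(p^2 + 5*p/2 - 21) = 2*(p - 2)/(2*p - 7)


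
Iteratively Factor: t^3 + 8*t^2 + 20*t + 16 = (t + 4)*(t^2 + 4*t + 4) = (t + 2)*(t + 4)*(t + 2)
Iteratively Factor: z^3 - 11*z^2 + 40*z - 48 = (z - 3)*(z^2 - 8*z + 16) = (z - 4)*(z - 3)*(z - 4)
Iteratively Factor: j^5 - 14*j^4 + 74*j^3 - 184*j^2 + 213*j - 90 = (j - 5)*(j^4 - 9*j^3 + 29*j^2 - 39*j + 18) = (j - 5)*(j - 3)*(j^3 - 6*j^2 + 11*j - 6) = (j - 5)*(j - 3)^2*(j^2 - 3*j + 2) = (j - 5)*(j - 3)^2*(j - 1)*(j - 2)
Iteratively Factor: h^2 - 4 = (h + 2)*(h - 2)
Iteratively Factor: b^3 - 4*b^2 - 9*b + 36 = (b - 3)*(b^2 - b - 12) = (b - 3)*(b + 3)*(b - 4)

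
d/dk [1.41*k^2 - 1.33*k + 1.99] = 2.82*k - 1.33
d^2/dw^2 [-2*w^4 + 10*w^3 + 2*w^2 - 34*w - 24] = -24*w^2 + 60*w + 4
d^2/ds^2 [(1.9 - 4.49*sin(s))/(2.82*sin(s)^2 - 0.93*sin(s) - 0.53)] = (-35.706276*sin(s)^5 + 48.662766*sin(s)^4 + 16.199208*sin(s)^3 - 75.441969*sin(s)^2 + 67.964413*sin(s) - 13.392342)/(-2.82*sin(s)^2 + 0.93*sin(s) + 0.53)^3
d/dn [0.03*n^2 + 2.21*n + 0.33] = 0.06*n + 2.21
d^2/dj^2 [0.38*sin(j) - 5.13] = -0.38*sin(j)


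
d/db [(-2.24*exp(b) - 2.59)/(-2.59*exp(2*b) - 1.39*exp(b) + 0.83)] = (-(2.24*exp(b) + 2.59)*(5.18*exp(b) + 1.39) + 5.8016*exp(2*b) + 3.1136*exp(b) - 1.8592)*exp(b)/(2.59*exp(2*b) + 1.39*exp(b) - 0.83)^2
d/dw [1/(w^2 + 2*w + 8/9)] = 162*(-w - 1)/(9*w^2 + 18*w + 8)^2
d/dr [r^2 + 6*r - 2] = 2*r + 6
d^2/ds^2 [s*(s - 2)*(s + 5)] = 6*s + 6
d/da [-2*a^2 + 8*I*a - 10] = -4*a + 8*I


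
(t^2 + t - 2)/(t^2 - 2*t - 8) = (t - 1)/(t - 4)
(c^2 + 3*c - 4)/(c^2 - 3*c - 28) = (c - 1)/(c - 7)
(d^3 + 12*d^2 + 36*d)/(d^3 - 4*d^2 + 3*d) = (d^2 + 12*d + 36)/(d^2 - 4*d + 3)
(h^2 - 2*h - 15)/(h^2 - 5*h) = (h + 3)/h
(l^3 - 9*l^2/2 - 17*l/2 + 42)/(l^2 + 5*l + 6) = (l^2 - 15*l/2 + 14)/(l + 2)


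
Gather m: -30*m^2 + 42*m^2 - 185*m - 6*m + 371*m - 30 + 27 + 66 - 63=12*m^2 + 180*m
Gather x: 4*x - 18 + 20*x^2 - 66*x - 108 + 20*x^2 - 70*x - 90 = 40*x^2 - 132*x - 216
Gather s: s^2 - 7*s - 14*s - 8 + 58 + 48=s^2 - 21*s + 98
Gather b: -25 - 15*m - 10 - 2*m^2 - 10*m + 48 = -2*m^2 - 25*m + 13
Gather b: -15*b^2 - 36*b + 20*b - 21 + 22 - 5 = -15*b^2 - 16*b - 4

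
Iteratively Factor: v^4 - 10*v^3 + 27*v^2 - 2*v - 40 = (v - 5)*(v^3 - 5*v^2 + 2*v + 8) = (v - 5)*(v + 1)*(v^2 - 6*v + 8) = (v - 5)*(v - 4)*(v + 1)*(v - 2)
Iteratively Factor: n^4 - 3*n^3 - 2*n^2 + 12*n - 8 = (n - 2)*(n^3 - n^2 - 4*n + 4) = (n - 2)^2*(n^2 + n - 2) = (n - 2)^2*(n - 1)*(n + 2)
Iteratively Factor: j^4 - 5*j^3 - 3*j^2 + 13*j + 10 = (j + 1)*(j^3 - 6*j^2 + 3*j + 10) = (j - 2)*(j + 1)*(j^2 - 4*j - 5) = (j - 2)*(j + 1)^2*(j - 5)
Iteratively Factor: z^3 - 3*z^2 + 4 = (z + 1)*(z^2 - 4*z + 4) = (z - 2)*(z + 1)*(z - 2)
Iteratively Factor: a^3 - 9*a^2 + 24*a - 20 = (a - 2)*(a^2 - 7*a + 10) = (a - 5)*(a - 2)*(a - 2)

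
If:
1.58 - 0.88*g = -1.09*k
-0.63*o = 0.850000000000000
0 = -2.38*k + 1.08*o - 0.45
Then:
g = 0.80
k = -0.80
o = -1.35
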